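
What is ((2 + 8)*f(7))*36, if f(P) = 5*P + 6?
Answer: 14760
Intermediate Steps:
f(P) = 6 + 5*P
((2 + 8)*f(7))*36 = ((2 + 8)*(6 + 5*7))*36 = (10*(6 + 35))*36 = (10*41)*36 = 410*36 = 14760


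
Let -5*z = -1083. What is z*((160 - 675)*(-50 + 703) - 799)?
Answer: -365072802/5 ≈ -7.3015e+7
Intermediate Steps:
z = 1083/5 (z = -⅕*(-1083) = 1083/5 ≈ 216.60)
z*((160 - 675)*(-50 + 703) - 799) = 1083*((160 - 675)*(-50 + 703) - 799)/5 = 1083*(-515*653 - 799)/5 = 1083*(-336295 - 799)/5 = (1083/5)*(-337094) = -365072802/5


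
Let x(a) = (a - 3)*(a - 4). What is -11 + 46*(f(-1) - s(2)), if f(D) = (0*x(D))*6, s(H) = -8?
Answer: 357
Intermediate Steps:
x(a) = (-4 + a)*(-3 + a) (x(a) = (-3 + a)*(-4 + a) = (-4 + a)*(-3 + a))
f(D) = 0 (f(D) = (0*(12 + D**2 - 7*D))*6 = 0*6 = 0)
-11 + 46*(f(-1) - s(2)) = -11 + 46*(0 - 1*(-8)) = -11 + 46*(0 + 8) = -11 + 46*8 = -11 + 368 = 357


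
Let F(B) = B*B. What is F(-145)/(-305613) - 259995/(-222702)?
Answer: 24925180795/22686875442 ≈ 1.0987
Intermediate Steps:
F(B) = B**2
F(-145)/(-305613) - 259995/(-222702) = (-145)**2/(-305613) - 259995/(-222702) = 21025*(-1/305613) - 259995*(-1/222702) = -21025/305613 + 86665/74234 = 24925180795/22686875442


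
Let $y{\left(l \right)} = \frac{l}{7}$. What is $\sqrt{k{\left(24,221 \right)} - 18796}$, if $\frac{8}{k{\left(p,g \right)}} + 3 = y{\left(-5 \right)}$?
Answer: $\frac{2 i \sqrt{794222}}{13} \approx 137.11 i$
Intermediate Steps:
$y{\left(l \right)} = \frac{l}{7}$ ($y{\left(l \right)} = l \frac{1}{7} = \frac{l}{7}$)
$k{\left(p,g \right)} = - \frac{28}{13}$ ($k{\left(p,g \right)} = \frac{8}{-3 + \frac{1}{7} \left(-5\right)} = \frac{8}{-3 - \frac{5}{7}} = \frac{8}{- \frac{26}{7}} = 8 \left(- \frac{7}{26}\right) = - \frac{28}{13}$)
$\sqrt{k{\left(24,221 \right)} - 18796} = \sqrt{- \frac{28}{13} - 18796} = \sqrt{- \frac{244376}{13}} = \frac{2 i \sqrt{794222}}{13}$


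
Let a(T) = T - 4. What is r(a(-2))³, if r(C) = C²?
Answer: 46656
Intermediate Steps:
a(T) = -4 + T
r(a(-2))³ = ((-4 - 2)²)³ = ((-6)²)³ = 36³ = 46656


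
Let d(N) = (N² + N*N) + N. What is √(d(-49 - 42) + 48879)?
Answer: 5*√2614 ≈ 255.64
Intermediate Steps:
d(N) = N + 2*N² (d(N) = (N² + N²) + N = 2*N² + N = N + 2*N²)
√(d(-49 - 42) + 48879) = √((-49 - 42)*(1 + 2*(-49 - 42)) + 48879) = √(-91*(1 + 2*(-91)) + 48879) = √(-91*(1 - 182) + 48879) = √(-91*(-181) + 48879) = √(16471 + 48879) = √65350 = 5*√2614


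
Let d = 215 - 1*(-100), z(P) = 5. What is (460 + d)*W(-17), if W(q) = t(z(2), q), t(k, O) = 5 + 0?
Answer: 3875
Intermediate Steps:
t(k, O) = 5
W(q) = 5
d = 315 (d = 215 + 100 = 315)
(460 + d)*W(-17) = (460 + 315)*5 = 775*5 = 3875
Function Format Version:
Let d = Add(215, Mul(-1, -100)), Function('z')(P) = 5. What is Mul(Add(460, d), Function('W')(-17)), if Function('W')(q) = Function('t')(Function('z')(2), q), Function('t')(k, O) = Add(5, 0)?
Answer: 3875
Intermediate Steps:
Function('t')(k, O) = 5
Function('W')(q) = 5
d = 315 (d = Add(215, 100) = 315)
Mul(Add(460, d), Function('W')(-17)) = Mul(Add(460, 315), 5) = Mul(775, 5) = 3875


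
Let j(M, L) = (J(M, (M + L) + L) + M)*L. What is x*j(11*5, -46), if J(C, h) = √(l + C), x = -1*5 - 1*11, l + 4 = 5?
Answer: 40480 + 1472*√14 ≈ 45988.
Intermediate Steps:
l = 1 (l = -4 + 5 = 1)
x = -16 (x = -5 - 11 = -16)
J(C, h) = √(1 + C)
j(M, L) = L*(M + √(1 + M)) (j(M, L) = (√(1 + M) + M)*L = (M + √(1 + M))*L = L*(M + √(1 + M)))
x*j(11*5, -46) = -(-736)*(11*5 + √(1 + 11*5)) = -(-736)*(55 + √(1 + 55)) = -(-736)*(55 + √56) = -(-736)*(55 + 2*√14) = -16*(-2530 - 92*√14) = 40480 + 1472*√14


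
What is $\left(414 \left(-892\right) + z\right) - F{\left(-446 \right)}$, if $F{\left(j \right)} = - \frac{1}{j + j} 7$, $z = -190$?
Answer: $- \frac{329574383}{892} \approx -3.6948 \cdot 10^{5}$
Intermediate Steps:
$F{\left(j \right)} = - \frac{7}{2 j}$ ($F{\left(j \right)} = - \frac{1}{2 j} 7 = - \frac{7}{2 j}$)
$\left(414 \left(-892\right) + z\right) - F{\left(-446 \right)} = \left(414 \left(-892\right) - 190\right) - - \frac{7}{2 \left(-446\right)} = \left(-369288 - 190\right) - \left(- \frac{7}{2}\right) \left(- \frac{1}{446}\right) = -369478 - \frac{7}{892} = - \frac{329574383}{892}$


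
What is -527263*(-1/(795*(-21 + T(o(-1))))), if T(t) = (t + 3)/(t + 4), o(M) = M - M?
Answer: -2109052/64395 ≈ -32.752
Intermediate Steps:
o(M) = 0
T(t) = (3 + t)/(4 + t)
-527263*(-1/(795*(-21 + T(o(-1))))) = -527263*(-1/(795*(-21 + (3 + 0)/(4 + 0)))) = -527263*(-1/(795*(-21 + 3/4))) = -527263*(-1/(795*(-21 + (¼)*3))) = -527263*(-1/(795*(-21 + ¾))) = -527263/((53*(-81/4))*(-15)) = -527263/((-4293/4*(-15))) = -527263/64395/4 = -527263*4/64395 = -2109052/64395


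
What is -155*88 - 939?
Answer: -14579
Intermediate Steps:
-155*88 - 939 = -13640 - 939 = -14579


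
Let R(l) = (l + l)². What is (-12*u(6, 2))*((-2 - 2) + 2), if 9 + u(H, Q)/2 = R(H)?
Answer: 6480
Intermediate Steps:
R(l) = 4*l² (R(l) = (2*l)² = 4*l²)
u(H, Q) = -18 + 8*H² (u(H, Q) = -18 + 2*(4*H²) = -18 + 8*H²)
(-12*u(6, 2))*((-2 - 2) + 2) = (-12*(-18 + 8*6²))*((-2 - 2) + 2) = (-12*(-18 + 8*36))*(-4 + 2) = -12*(-18 + 288)*(-2) = -12*270*(-2) = -3240*(-2) = 6480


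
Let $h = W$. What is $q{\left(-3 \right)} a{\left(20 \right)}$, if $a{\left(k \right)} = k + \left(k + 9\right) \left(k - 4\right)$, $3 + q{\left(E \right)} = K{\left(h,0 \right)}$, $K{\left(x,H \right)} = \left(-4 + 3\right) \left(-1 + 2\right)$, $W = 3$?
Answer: $-1936$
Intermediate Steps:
$h = 3$
$K{\left(x,H \right)} = -1$ ($K{\left(x,H \right)} = \left(-1\right) 1 = -1$)
$q{\left(E \right)} = -4$ ($q{\left(E \right)} = -3 - 1 = -4$)
$a{\left(k \right)} = k + \left(-4 + k\right) \left(9 + k\right)$ ($a{\left(k \right)} = k + \left(9 + k\right) \left(-4 + k\right) = k + \left(-4 + k\right) \left(9 + k\right)$)
$q{\left(-3 \right)} a{\left(20 \right)} = - 4 \left(-36 + 20^{2} + 6 \cdot 20\right) = - 4 \left(-36 + 400 + 120\right) = \left(-4\right) 484 = -1936$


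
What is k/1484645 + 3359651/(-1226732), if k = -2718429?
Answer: -8322672902923/1821261530140 ≈ -4.5697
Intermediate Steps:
k/1484645 + 3359651/(-1226732) = -2718429/1484645 + 3359651/(-1226732) = -2718429*1/1484645 + 3359651*(-1/1226732) = -2718429/1484645 - 3359651/1226732 = -8322672902923/1821261530140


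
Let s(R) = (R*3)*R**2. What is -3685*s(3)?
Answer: -298485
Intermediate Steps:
s(R) = 3*R**3 (s(R) = (3*R)*R**2 = 3*R**3)
-3685*s(3) = -11055*3**3 = -11055*27 = -3685*81 = -298485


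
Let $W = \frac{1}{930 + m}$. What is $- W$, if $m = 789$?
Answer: $- \frac{1}{1719} \approx -0.00058173$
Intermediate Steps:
$W = \frac{1}{1719}$ ($W = \frac{1}{930 + 789} = \frac{1}{1719} \approx 0.00058173$)
$- W = \left(-1\right) \frac{1}{1719} = - \frac{1}{1719}$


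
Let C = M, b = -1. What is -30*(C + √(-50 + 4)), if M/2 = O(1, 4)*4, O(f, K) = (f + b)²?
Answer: -30*I*√46 ≈ -203.47*I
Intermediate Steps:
O(f, K) = (-1 + f)² (O(f, K) = (f - 1)² = (-1 + f)²)
M = 0 (M = 2*((-1 + 1)²*4) = 2*(0²*4) = 2*(0*4) = 2*0 = 0)
C = 0
-30*(C + √(-50 + 4)) = -30*(0 + √(-50 + 4)) = -30*(0 + √(-46)) = -30*(0 + I*√46) = -30*I*√46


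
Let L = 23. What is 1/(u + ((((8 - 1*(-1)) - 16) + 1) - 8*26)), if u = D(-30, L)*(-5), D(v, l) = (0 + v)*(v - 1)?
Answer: -1/4864 ≈ -0.00020559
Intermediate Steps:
D(v, l) = v*(-1 + v)
u = -4650 (u = -30*(-1 - 30)*(-5) = -30*(-31)*(-5) = 930*(-5) = -4650)
1/(u + ((((8 - 1*(-1)) - 16) + 1) - 8*26)) = 1/(-4650 + ((((8 - 1*(-1)) - 16) + 1) - 8*26)) = 1/(-4650 + ((((8 + 1) - 16) + 1) - 208)) = 1/(-4650 + (((9 - 16) + 1) - 208)) = 1/(-4650 + ((-7 + 1) - 208)) = 1/(-4650 + (-6 - 208)) = 1/(-4650 - 214) = 1/(-4864) = -1/4864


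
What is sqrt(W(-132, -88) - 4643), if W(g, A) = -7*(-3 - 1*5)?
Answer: I*sqrt(4587) ≈ 67.727*I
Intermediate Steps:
W(g, A) = 56 (W(g, A) = -7*(-3 - 5) = -7*(-8) = 56)
sqrt(W(-132, -88) - 4643) = sqrt(56 - 4643) = sqrt(-4587) = I*sqrt(4587)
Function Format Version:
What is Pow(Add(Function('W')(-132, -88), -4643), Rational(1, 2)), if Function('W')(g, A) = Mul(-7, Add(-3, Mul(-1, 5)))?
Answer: Mul(I, Pow(4587, Rational(1, 2))) ≈ Mul(67.727, I)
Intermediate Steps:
Function('W')(g, A) = 56 (Function('W')(g, A) = Mul(-7, Add(-3, -5)) = Mul(-7, -8) = 56)
Pow(Add(Function('W')(-132, -88), -4643), Rational(1, 2)) = Pow(Add(56, -4643), Rational(1, 2)) = Pow(-4587, Rational(1, 2)) = Mul(I, Pow(4587, Rational(1, 2)))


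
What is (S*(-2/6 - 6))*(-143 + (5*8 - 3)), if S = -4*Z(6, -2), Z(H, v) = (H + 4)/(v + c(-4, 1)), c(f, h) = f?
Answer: 40280/9 ≈ 4475.6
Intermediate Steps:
Z(H, v) = (4 + H)/(-4 + v) (Z(H, v) = (H + 4)/(v - 4) = (4 + H)/(-4 + v))
S = 20/3 (S = -4*(4 + 6)/(-4 - 2) = -4*10/(-6) = -(-2)*10/3 = -4*(-5/3) = 20/3 ≈ 6.6667)
(S*(-2/6 - 6))*(-143 + (5*8 - 3)) = (20*(-2/6 - 6)/3)*(-143 + (5*8 - 3)) = (20*(-2*⅙ - 6)/3)*(-143 + (40 - 3)) = (20*(-⅓ - 6)/3)*(-143 + 37) = ((20/3)*(-19/3))*(-106) = -380/9*(-106) = 40280/9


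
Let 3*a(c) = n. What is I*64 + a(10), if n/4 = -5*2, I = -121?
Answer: -23272/3 ≈ -7757.3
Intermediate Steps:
n = -40 (n = 4*(-5*2) = 4*(-10) = -40)
a(c) = -40/3 (a(c) = (1/3)*(-40) = -40/3)
I*64 + a(10) = -121*64 - 40/3 = -7744 - 40/3 = -23272/3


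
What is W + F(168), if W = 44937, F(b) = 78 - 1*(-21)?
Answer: 45036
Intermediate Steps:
F(b) = 99 (F(b) = 78 + 21 = 99)
W + F(168) = 44937 + 99 = 45036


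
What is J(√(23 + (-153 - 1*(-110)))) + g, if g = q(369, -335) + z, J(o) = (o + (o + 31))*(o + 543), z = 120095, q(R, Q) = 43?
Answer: 136931 + 2234*I*√5 ≈ 1.3693e+5 + 4995.4*I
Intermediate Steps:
J(o) = (31 + 2*o)*(543 + o) (J(o) = (o + (31 + o))*(543 + o) = (31 + 2*o)*(543 + o))
g = 120138 (g = 43 + 120095 = 120138)
J(√(23 + (-153 - 1*(-110)))) + g = (16833 + 2*(√(23 + (-153 - 1*(-110))))² + 1117*√(23 + (-153 - 1*(-110)))) + 120138 = (16833 + 2*(√(23 + (-153 + 110)))² + 1117*√(23 + (-153 + 110))) + 120138 = (16833 + 2*(√(23 - 43))² + 1117*√(23 - 43)) + 120138 = (16833 + 2*(√(-20))² + 1117*√(-20)) + 120138 = (16833 + 2*(2*I*√5)² + 1117*(2*I*√5)) + 120138 = (16833 + 2*(-20) + 2234*I*√5) + 120138 = (16833 - 40 + 2234*I*√5) + 120138 = (16793 + 2234*I*√5) + 120138 = 136931 + 2234*I*√5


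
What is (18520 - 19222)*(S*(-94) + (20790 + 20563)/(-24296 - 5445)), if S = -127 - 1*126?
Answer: -496495894518/29741 ≈ -1.6694e+7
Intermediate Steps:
S = -253 (S = -127 - 126 = -253)
(18520 - 19222)*(S*(-94) + (20790 + 20563)/(-24296 - 5445)) = (18520 - 19222)*(-253*(-94) + (20790 + 20563)/(-24296 - 5445)) = -702*(23782 + 41353/(-29741)) = -702*(23782 + 41353*(-1/29741)) = -702*(23782 - 41353/29741) = -702*707259109/29741 = -496495894518/29741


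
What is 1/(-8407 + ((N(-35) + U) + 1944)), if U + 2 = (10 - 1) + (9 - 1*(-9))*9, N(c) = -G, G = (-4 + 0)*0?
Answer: -1/6294 ≈ -0.00015888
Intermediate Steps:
G = 0 (G = -4*0 = 0)
N(c) = 0 (N(c) = -1*0 = 0)
U = 169 (U = -2 + ((10 - 1) + (9 - 1*(-9))*9) = -2 + (9 + (9 + 9)*9) = -2 + (9 + 18*9) = -2 + (9 + 162) = -2 + 171 = 169)
1/(-8407 + ((N(-35) + U) + 1944)) = 1/(-8407 + ((0 + 169) + 1944)) = 1/(-8407 + (169 + 1944)) = 1/(-8407 + 2113) = 1/(-6294) = -1/6294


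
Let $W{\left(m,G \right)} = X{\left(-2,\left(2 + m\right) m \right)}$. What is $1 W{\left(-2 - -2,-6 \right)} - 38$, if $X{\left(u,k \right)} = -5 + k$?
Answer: $-43$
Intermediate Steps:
$W{\left(m,G \right)} = -5 + m \left(2 + m\right)$ ($W{\left(m,G \right)} = -5 + \left(2 + m\right) m = -5 + m \left(2 + m\right)$)
$1 W{\left(-2 - -2,-6 \right)} - 38 = 1 \left(-5 + \left(-2 - -2\right) \left(2 - 0\right)\right) - 38 = 1 \left(-5 + \left(-2 + 2\right) \left(2 + \left(-2 + 2\right)\right)\right) - 38 = 1 \left(-5 + 0 \left(2 + 0\right)\right) - 38 = 1 \left(-5 + 0 \cdot 2\right) - 38 = 1 \left(-5 + 0\right) - 38 = 1 \left(-5\right) - 38 = -5 - 38 = -43$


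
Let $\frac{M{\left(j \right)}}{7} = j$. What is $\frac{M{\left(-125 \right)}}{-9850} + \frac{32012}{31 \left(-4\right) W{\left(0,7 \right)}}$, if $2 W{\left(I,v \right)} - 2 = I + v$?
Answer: $- \frac{6296599}{109926} \approx -57.28$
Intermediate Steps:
$M{\left(j \right)} = 7 j$
$W{\left(I,v \right)} = 1 + \frac{I}{2} + \frac{v}{2}$ ($W{\left(I,v \right)} = 1 + \frac{I + v}{2} = 1 + \left(\frac{I}{2} + \frac{v}{2}\right) = 1 + \frac{I}{2} + \frac{v}{2}$)
$\frac{M{\left(-125 \right)}}{-9850} + \frac{32012}{31 \left(-4\right) W{\left(0,7 \right)}} = \frac{7 \left(-125\right)}{-9850} + \frac{32012}{31 \left(-4\right) \left(1 + \frac{1}{2} \cdot 0 + \frac{1}{2} \cdot 7\right)} = \left(-875\right) \left(- \frac{1}{9850}\right) + \frac{32012}{\left(-124\right) \left(1 + 0 + \frac{7}{2}\right)} = \frac{35}{394} + \frac{32012}{\left(-124\right) \frac{9}{2}} = \frac{35}{394} + \frac{32012}{-558} = \frac{35}{394} + 32012 \left(- \frac{1}{558}\right) = \frac{35}{394} - \frac{16006}{279} = - \frac{6296599}{109926}$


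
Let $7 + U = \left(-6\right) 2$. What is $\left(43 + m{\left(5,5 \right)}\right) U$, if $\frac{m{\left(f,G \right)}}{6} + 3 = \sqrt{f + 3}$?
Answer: $-475 - 228 \sqrt{2} \approx -797.44$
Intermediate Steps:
$U = -19$ ($U = -7 - 12 = -19$)
$m{\left(f,G \right)} = -18 + 6 \sqrt{3 + f}$ ($m{\left(f,G \right)} = -18 + 6 \sqrt{f + 3} = -18 + 6 \sqrt{3 + f}$)
$\left(43 + m{\left(5,5 \right)}\right) U = \left(43 - \left(18 - 6 \sqrt{3 + 5}\right)\right) \left(-19\right) = \left(43 - \left(18 - 6 \sqrt{8}\right)\right) \left(-19\right) = \left(43 - \left(18 - 6 \cdot 2 \sqrt{2}\right)\right) \left(-19\right) = \left(43 - \left(18 - 12 \sqrt{2}\right)\right) \left(-19\right) = \left(25 + 12 \sqrt{2}\right) \left(-19\right) = -475 - 228 \sqrt{2}$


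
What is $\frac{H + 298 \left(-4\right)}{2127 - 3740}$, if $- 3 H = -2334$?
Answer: $\frac{414}{1613} \approx 0.25666$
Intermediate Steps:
$H = 778$ ($H = \left(- \frac{1}{3}\right) \left(-2334\right) = 778$)
$\frac{H + 298 \left(-4\right)}{2127 - 3740} = \frac{778 + 298 \left(-4\right)}{2127 - 3740} = \frac{778 - 1192}{-1613} = \left(-414\right) \left(- \frac{1}{1613}\right) = \frac{414}{1613}$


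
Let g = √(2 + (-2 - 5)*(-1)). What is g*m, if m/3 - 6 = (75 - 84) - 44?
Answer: -423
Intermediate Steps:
g = 3 (g = √(2 - 7*(-1)) = √(2 + 7) = √9 = 3)
m = -141 (m = 18 + 3*((75 - 84) - 44) = 18 + 3*(-9 - 44) = 18 + 3*(-53) = 18 - 159 = -141)
g*m = 3*(-141) = -423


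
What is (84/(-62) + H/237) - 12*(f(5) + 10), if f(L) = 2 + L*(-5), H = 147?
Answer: 380245/2449 ≈ 155.27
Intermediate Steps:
f(L) = 2 - 5*L
(84/(-62) + H/237) - 12*(f(5) + 10) = (84/(-62) + 147/237) - 12*((2 - 5*5) + 10) = (84*(-1/62) + 147*(1/237)) - 12*((2 - 25) + 10) = (-42/31 + 49/79) - 12*(-23 + 10) = -1799/2449 - 12*(-13) = -1799/2449 - 1*(-156) = -1799/2449 + 156 = 380245/2449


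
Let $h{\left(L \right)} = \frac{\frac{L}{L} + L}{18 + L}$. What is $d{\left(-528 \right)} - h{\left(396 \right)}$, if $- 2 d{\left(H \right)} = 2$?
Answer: $- \frac{811}{414} \approx -1.9589$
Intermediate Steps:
$d{\left(H \right)} = -1$ ($d{\left(H \right)} = \left(- \frac{1}{2}\right) 2 = -1$)
$h{\left(L \right)} = \frac{1 + L}{18 + L}$
$d{\left(-528 \right)} - h{\left(396 \right)} = -1 - \frac{1 + 396}{18 + 396} = -1 - \frac{1}{414} \cdot 397 = -1 - \frac{397}{414} = - \frac{811}{414}$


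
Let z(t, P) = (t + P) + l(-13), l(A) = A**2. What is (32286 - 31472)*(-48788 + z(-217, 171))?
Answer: -39613310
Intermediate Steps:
z(t, P) = 169 + P + t (z(t, P) = (t + P) + (-13)**2 = (P + t) + 169 = 169 + P + t)
(32286 - 31472)*(-48788 + z(-217, 171)) = (32286 - 31472)*(-48788 + (169 + 171 - 217)) = 814*(-48788 + 123) = 814*(-48665) = -39613310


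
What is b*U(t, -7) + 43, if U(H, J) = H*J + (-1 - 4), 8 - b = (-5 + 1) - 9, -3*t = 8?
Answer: 330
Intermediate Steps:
t = -8/3 (t = -⅓*8 = -8/3 ≈ -2.6667)
b = 21 (b = 8 - ((-5 + 1) - 9) = 8 - (-4 - 9) = 8 - 1*(-13) = 8 + 13 = 21)
U(H, J) = -5 + H*J (U(H, J) = H*J - 5 = -5 + H*J)
b*U(t, -7) + 43 = 21*(-5 - 8/3*(-7)) + 43 = 21*(-5 + 56/3) + 43 = 21*(41/3) + 43 = 287 + 43 = 330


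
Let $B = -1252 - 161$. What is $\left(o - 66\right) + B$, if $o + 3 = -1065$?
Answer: $-2547$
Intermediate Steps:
$o = -1068$ ($o = -3 - 1065 = -1068$)
$B = -1413$ ($B = -1252 - 161 = -1413$)
$\left(o - 66\right) + B = \left(-1068 - 66\right) - 1413 = -1134 - 1413 = -2547$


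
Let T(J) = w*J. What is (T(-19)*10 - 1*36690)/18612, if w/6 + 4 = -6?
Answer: -1405/1034 ≈ -1.3588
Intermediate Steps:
w = -60 (w = -24 + 6*(-6) = -24 - 36 = -60)
T(J) = -60*J
(T(-19)*10 - 1*36690)/18612 = (-60*(-19)*10 - 1*36690)/18612 = (1140*10 - 36690)*(1/18612) = (11400 - 36690)*(1/18612) = -25290*1/18612 = -1405/1034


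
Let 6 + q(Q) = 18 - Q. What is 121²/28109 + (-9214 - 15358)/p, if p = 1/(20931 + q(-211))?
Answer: -14610948222951/28109 ≈ -5.1980e+8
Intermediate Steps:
q(Q) = 12 - Q (q(Q) = -6 + (18 - Q) = 12 - Q)
p = 1/21154 (p = 1/(20931 + (12 - 1*(-211))) = 1/(20931 + (12 + 211)) = 1/(20931 + 223) = 1/21154 ≈ 4.7272e-5)
121²/28109 + (-9214 - 15358)/p = 121²/28109 + (-9214 - 15358)/(1/21154) = 14641*(1/28109) - 24572*21154 = 14641/28109 - 519796088 = -14610948222951/28109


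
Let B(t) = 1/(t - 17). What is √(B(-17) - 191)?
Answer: I*√220830/34 ≈ 13.821*I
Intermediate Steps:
B(t) = 1/(-17 + t)
√(B(-17) - 191) = √(1/(-17 - 17) - 191) = √(1/(-34) - 191) = √(-1/34 - 191) = √(-6495/34) = I*√220830/34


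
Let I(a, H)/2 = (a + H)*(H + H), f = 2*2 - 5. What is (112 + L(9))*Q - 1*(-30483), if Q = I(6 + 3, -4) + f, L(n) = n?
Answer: 20682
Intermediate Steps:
f = -1 (f = 4 - 5 = -1)
I(a, H) = 4*H*(H + a) (I(a, H) = 2*((a + H)*(H + H)) = 2*((H + a)*(2*H)) = 2*(2*H*(H + a)) = 4*H*(H + a))
Q = -81 (Q = 4*(-4)*(-4 + (6 + 3)) - 1 = 4*(-4)*(-4 + 9) - 1 = 4*(-4)*5 - 1 = -80 - 1 = -81)
(112 + L(9))*Q - 1*(-30483) = (112 + 9)*(-81) - 1*(-30483) = 121*(-81) + 30483 = -9801 + 30483 = 20682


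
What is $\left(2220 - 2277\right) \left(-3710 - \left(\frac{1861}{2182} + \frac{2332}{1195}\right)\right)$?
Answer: $\frac{551822712483}{2607490} \approx 2.1163 \cdot 10^{5}$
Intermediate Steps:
$\left(2220 - 2277\right) \left(-3710 - \left(\frac{1861}{2182} + \frac{2332}{1195}\right)\right) = - 57 \left(-3710 - \frac{7312319}{2607490}\right) = \left(-57\right) \left(- \frac{9681100219}{2607490}\right) = \frac{551822712483}{2607490}$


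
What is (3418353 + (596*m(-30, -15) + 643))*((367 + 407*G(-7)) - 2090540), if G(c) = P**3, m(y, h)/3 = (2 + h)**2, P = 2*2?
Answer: -7680955898000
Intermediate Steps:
P = 4
m(y, h) = 3*(2 + h)**2
G(c) = 64 (G(c) = 4**3 = 64)
(3418353 + (596*m(-30, -15) + 643))*((367 + 407*G(-7)) - 2090540) = (3418353 + (596*(3*(2 - 15)**2) + 643))*((367 + 407*64) - 2090540) = (3418353 + (596*(3*(-13)**2) + 643))*((367 + 26048) - 2090540) = (3418353 + (596*(3*169) + 643))*(26415 - 2090540) = (3418353 + (596*507 + 643))*(-2064125) = (3418353 + (302172 + 643))*(-2064125) = (3418353 + 302815)*(-2064125) = 3721168*(-2064125) = -7680955898000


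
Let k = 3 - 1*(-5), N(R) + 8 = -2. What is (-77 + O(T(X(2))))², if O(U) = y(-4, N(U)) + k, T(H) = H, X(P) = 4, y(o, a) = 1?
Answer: 4624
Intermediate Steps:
N(R) = -10 (N(R) = -8 - 2 = -10)
k = 8 (k = 3 + 5 = 8)
O(U) = 9 (O(U) = 1 + 8 = 9)
(-77 + O(T(X(2))))² = (-77 + 9)² = (-68)² = 4624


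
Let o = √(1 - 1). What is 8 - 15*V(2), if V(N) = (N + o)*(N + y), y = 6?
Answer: -232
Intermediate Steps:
o = 0 (o = √0 = 0)
V(N) = N*(6 + N) (V(N) = (N + 0)*(N + 6) = N*(6 + N))
8 - 15*V(2) = 8 - 30*(6 + 2) = 8 - 30*8 = 8 - 15*16 = 8 - 240 = -232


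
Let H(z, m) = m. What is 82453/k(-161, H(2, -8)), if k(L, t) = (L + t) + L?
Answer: -82453/330 ≈ -249.86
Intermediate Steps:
k(L, t) = t + 2*L
82453/k(-161, H(2, -8)) = 82453/(-8 + 2*(-161)) = 82453/(-8 - 322) = 82453/(-330) = 82453*(-1/330) = -82453/330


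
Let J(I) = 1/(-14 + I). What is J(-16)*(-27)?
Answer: 9/10 ≈ 0.90000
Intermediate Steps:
J(-16)*(-27) = -27/(-14 - 16) = -27/(-30) = -1/30*(-27) = 9/10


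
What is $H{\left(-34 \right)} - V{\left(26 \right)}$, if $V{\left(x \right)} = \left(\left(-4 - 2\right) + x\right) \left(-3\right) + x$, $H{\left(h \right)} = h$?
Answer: $0$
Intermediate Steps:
$V{\left(x \right)} = 18 - 2 x$ ($V{\left(x \right)} = \left(-6 + x\right) \left(-3\right) + x = \left(18 - 3 x\right) + x = 18 - 2 x$)
$H{\left(-34 \right)} - V{\left(26 \right)} = -34 - \left(18 - 52\right) = -34 - -34 = -34 + 34 = 0$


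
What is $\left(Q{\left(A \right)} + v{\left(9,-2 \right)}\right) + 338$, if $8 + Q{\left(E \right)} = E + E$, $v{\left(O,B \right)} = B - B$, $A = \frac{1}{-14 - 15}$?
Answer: $\frac{9568}{29} \approx 329.93$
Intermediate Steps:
$A = - \frac{1}{29}$ ($A = \frac{1}{-29} = - \frac{1}{29} \approx -0.034483$)
$v{\left(O,B \right)} = 0$
$Q{\left(E \right)} = -8 + 2 E$ ($Q{\left(E \right)} = -8 + \left(E + E\right) = -8 + 2 E$)
$\left(Q{\left(A \right)} + v{\left(9,-2 \right)}\right) + 338 = \left(\left(-8 + 2 \left(- \frac{1}{29}\right)\right) + 0\right) + 338 = \left(\left(-8 - \frac{2}{29}\right) + 0\right) + 338 = \left(- \frac{234}{29} + 0\right) + 338 = - \frac{234}{29} + 338 = \frac{9568}{29}$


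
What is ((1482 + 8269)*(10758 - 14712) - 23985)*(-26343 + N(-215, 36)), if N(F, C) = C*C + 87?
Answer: 962942797440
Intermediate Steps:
N(F, C) = 87 + C**2 (N(F, C) = C**2 + 87 = 87 + C**2)
((1482 + 8269)*(10758 - 14712) - 23985)*(-26343 + N(-215, 36)) = ((1482 + 8269)*(10758 - 14712) - 23985)*(-26343 + (87 + 36**2)) = (9751*(-3954) - 23985)*(-26343 + (87 + 1296)) = (-38555454 - 23985)*(-26343 + 1383) = -38579439*(-24960) = 962942797440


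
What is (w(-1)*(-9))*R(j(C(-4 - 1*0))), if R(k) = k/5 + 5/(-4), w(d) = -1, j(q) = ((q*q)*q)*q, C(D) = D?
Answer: 8991/20 ≈ 449.55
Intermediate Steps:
j(q) = q**4 (j(q) = (q**2*q)*q = q**3*q = q**4)
R(k) = -5/4 + k/5 (R(k) = k*(1/5) + 5*(-1/4) = k/5 - 5/4 = -5/4 + k/5)
(w(-1)*(-9))*R(j(C(-4 - 1*0))) = (-1*(-9))*(-5/4 + (-4 - 1*0)**4/5) = 9*(-5/4 + (-4 + 0)**4/5) = 9*(-5/4 + (1/5)*(-4)**4) = 9*(-5/4 + (1/5)*256) = 9*(-5/4 + 256/5) = 9*(999/20) = 8991/20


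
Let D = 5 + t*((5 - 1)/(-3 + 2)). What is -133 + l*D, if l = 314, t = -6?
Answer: 8973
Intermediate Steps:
D = 29 (D = 5 - 6*(5 - 1)/(-3 + 2) = 5 - 24/(-1) = 5 - 24*(-1) = 5 - 6*(-4) = 5 + 24 = 29)
-133 + l*D = -133 + 314*29 = -133 + 9106 = 8973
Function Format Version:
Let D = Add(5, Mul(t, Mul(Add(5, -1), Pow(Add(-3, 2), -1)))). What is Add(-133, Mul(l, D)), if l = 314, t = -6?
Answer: 8973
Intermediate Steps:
D = 29 (D = Add(5, Mul(-6, Mul(Add(5, -1), Pow(Add(-3, 2), -1)))) = Add(5, Mul(-6, Mul(4, Pow(-1, -1)))) = Add(5, Mul(-6, Mul(4, -1))) = Add(5, Mul(-6, -4)) = Add(5, 24) = 29)
Add(-133, Mul(l, D)) = Add(-133, Mul(314, 29)) = Add(-133, 9106) = 8973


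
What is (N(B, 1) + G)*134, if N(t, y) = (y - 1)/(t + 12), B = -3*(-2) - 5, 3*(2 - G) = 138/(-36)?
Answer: 3953/9 ≈ 439.22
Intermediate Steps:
G = 59/18 (G = 2 - 46/(-36) = 2 - 46*(-1)/36 = 2 - 1/3*(-23/6) = 2 + 23/18 = 59/18 ≈ 3.2778)
B = 1 (B = 6 - 5 = 1)
N(t, y) = (-1 + y)/(12 + t)
(N(B, 1) + G)*134 = ((-1 + 1)/(12 + 1) + 59/18)*134 = (0/13 + 59/18)*134 = ((1/13)*0 + 59/18)*134 = (0 + 59/18)*134 = (59/18)*134 = 3953/9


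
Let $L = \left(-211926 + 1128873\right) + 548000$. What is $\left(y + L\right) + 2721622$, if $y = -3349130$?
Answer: $837439$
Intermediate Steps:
$L = 1464947$ ($L = 916947 + 548000 = 1464947$)
$\left(y + L\right) + 2721622 = \left(-3349130 + 1464947\right) + 2721622 = -1884183 + 2721622 = 837439$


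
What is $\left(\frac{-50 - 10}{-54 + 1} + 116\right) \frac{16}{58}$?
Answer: $\frac{49664}{1537} \approx 32.312$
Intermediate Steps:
$\left(\frac{-50 - 10}{-54 + 1} + 116\right) \frac{16}{58} = \left(\frac{-50 - 10}{-53} + 116\right) 16 \cdot \frac{1}{58} = \left(\left(-60\right) \left(- \frac{1}{53}\right) + 116\right) \frac{8}{29} = \left(\frac{60}{53} + 116\right) \frac{8}{29} = \frac{6208}{53} \cdot \frac{8}{29} = \frac{49664}{1537}$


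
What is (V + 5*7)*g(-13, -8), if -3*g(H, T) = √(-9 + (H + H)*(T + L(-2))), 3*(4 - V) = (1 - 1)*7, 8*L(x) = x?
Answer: -13*√822/2 ≈ -186.36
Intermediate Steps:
L(x) = x/8
V = 4 (V = 4 - (1 - 1)*7/3 = 4 - 0*7 = 4 - ⅓*0 = 4 + 0 = 4)
g(H, T) = -√(-9 + 2*H*(-¼ + T))/3 (g(H, T) = -√(-9 + (H + H)*(T + (⅛)*(-2)))/3 = -√(-9 + (2*H)*(T - ¼))/3 = -√(-9 + (2*H)*(-¼ + T))/3 = -√(-9 + 2*H*(-¼ + T))/3)
(V + 5*7)*g(-13, -8) = (4 + 5*7)*(-√(-36 - 2*(-13) + 8*(-13)*(-8))/6) = (4 + 35)*(-√(-36 + 26 + 832)/6) = 39*(-√822/6) = -13*√822/2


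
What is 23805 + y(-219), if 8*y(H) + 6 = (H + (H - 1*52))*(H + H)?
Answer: 202527/4 ≈ 50632.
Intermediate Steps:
y(H) = -¾ + H*(-52 + 2*H)/4 (y(H) = -¾ + ((H + (H - 1*52))*(H + H))/8 = -¾ + ((H + (H - 52))*(2*H))/8 = -¾ + ((H + (-52 + H))*(2*H))/8 = -¾ + ((-52 + 2*H)*(2*H))/8 = -¾ + (2*H*(-52 + 2*H))/8 = -¾ + H*(-52 + 2*H)/4)
23805 + y(-219) = 23805 + (-¾ + (½)*(-219)² - 13*(-219)) = 23805 + (-¾ + (½)*47961 + 2847) = 23805 + (-¾ + 47961/2 + 2847) = 23805 + 107307/4 = 202527/4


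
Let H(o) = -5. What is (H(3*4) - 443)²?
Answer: 200704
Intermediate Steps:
(H(3*4) - 443)² = (-5 - 443)² = (-448)² = 200704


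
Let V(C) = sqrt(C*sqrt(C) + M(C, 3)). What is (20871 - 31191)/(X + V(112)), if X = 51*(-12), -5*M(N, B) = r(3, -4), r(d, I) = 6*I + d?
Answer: 10320/(612 - sqrt(21/5 + 448*sqrt(7))) ≈ 17.870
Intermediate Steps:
r(d, I) = d + 6*I
M(N, B) = 21/5 (M(N, B) = -(3 + 6*(-4))/5 = -(3 - 24)/5 = -1/5*(-21) = 21/5)
V(C) = sqrt(21/5 + C**(3/2)) (V(C) = sqrt(C*sqrt(C) + 21/5) = sqrt(C**(3/2) + 21/5) = sqrt(21/5 + C**(3/2)))
X = -612
(20871 - 31191)/(X + V(112)) = (20871 - 31191)/(-612 + sqrt(105 + 25*112**(3/2))/5) = -10320/(-612 + sqrt(105 + 25*(448*sqrt(7)))/5) = -10320/(-612 + sqrt(105 + 11200*sqrt(7))/5)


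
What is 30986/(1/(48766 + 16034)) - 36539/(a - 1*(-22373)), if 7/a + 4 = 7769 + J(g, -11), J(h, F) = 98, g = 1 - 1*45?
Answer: 353226304453970643/175918906 ≈ 2.0079e+9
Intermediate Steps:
g = -44 (g = 1 - 45 = -44)
a = 7/7863 (a = 7/(-4 + (7769 + 98)) = 7/(-4 + 7867) = 7/7863 ≈ 0.00089025)
30986/(1/(48766 + 16034)) - 36539/(a - 1*(-22373)) = 30986/(1/(48766 + 16034)) - 36539/(7/7863 - 1*(-22373)) = 30986/(1/64800) - 36539/(7/7863 + 22373) = 30986/(1/64800) - 36539/175918906/7863 = 30986*64800 - 36539*7863/175918906 = 2007892800 - 287306157/175918906 = 353226304453970643/175918906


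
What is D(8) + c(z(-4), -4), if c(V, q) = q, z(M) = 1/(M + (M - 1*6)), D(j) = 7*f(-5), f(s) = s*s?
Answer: 171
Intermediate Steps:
f(s) = s**2
D(j) = 175 (D(j) = 7*(-5)**2 = 7*25 = 175)
z(M) = 1/(-6 + 2*M) (z(M) = 1/(M + (M - 6)) = 1/(M + (-6 + M)) = 1/(-6 + 2*M))
D(8) + c(z(-4), -4) = 175 - 4 = 171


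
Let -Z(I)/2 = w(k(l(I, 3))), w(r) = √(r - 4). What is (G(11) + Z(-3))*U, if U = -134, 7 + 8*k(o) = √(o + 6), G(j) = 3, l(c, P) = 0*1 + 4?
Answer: -402 + 67*I*√(78 - 2*√10) ≈ -402.0 + 567.23*I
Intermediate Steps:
l(c, P) = 4 (l(c, P) = 0 + 4 = 4)
k(o) = -7/8 + √(6 + o)/8 (k(o) = -7/8 + √(o + 6)/8 = -7/8 + √(6 + o)/8)
w(r) = √(-4 + r)
Z(I) = -2*√(-39/8 + √10/8) (Z(I) = -2*√(-4 + (-7/8 + √(6 + 4)/8)) = -2*√(-4 + (-7/8 + √10/8)) = -2*√(-39/8 + √10/8))
(G(11) + Z(-3))*U = (3 - I*√(78 - 2*√10)/2)*(-134) = -402 + 67*I*√(78 - 2*√10)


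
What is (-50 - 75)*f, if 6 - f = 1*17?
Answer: 1375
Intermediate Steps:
f = -11 (f = 6 - 17 = -11)
(-50 - 75)*f = (-50 - 75)*(-11) = -125*(-11) = 1375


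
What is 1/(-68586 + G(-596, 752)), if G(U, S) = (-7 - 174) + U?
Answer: -1/69363 ≈ -1.4417e-5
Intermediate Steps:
G(U, S) = -181 + U
1/(-68586 + G(-596, 752)) = 1/(-68586 + (-181 - 596)) = 1/(-68586 - 777) = 1/(-69363) = -1/69363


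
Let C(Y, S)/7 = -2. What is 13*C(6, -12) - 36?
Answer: -218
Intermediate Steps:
C(Y, S) = -14 (C(Y, S) = 7*(-2) = -14)
13*C(6, -12) - 36 = 13*(-14) - 36 = -182 - 36 = -218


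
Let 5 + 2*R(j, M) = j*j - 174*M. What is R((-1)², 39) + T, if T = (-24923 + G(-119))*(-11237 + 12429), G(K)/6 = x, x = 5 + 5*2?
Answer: -29604331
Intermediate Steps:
R(j, M) = -5/2 + j²/2 - 87*M (R(j, M) = -5/2 + (j*j - 174*M)/2 = -5/2 + (j² - 174*M)/2 = -5/2 + (j²/2 - 87*M) = -5/2 + j²/2 - 87*M)
x = 15 (x = 5 + 10 = 15)
G(K) = 90 (G(K) = 6*15 = 90)
T = -29600936 (T = (-24923 + 90)*(-11237 + 12429) = -24833*1192 = -29600936)
R((-1)², 39) + T = (-5/2 + ((-1)²)²/2 - 87*39) - 29600936 = (-5/2 + (½)*1² - 3393) - 29600936 = (-5/2 + (½)*1 - 3393) - 29600936 = (-5/2 + ½ - 3393) - 29600936 = -3395 - 29600936 = -29604331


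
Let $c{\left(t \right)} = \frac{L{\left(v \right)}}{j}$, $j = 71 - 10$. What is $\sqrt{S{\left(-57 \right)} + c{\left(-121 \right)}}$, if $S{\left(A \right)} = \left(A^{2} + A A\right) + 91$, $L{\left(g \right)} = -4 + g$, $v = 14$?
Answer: $\frac{\sqrt{24518279}}{61} \approx 81.174$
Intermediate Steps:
$j = 61$ ($j = 71 - 10 = 61$)
$S{\left(A \right)} = 91 + 2 A^{2}$ ($S{\left(A \right)} = \left(A^{2} + A^{2}\right) + 91 = 2 A^{2} + 91 = 91 + 2 A^{2}$)
$c{\left(t \right)} = \frac{10}{61}$ ($c{\left(t \right)} = \frac{-4 + 14}{61} = 10 \cdot \frac{1}{61} = \frac{10}{61}$)
$\sqrt{S{\left(-57 \right)} + c{\left(-121 \right)}} = \sqrt{\left(91 + 2 \left(-57\right)^{2}\right) + \frac{10}{61}} = \sqrt{\left(91 + 2 \cdot 3249\right) + \frac{10}{61}} = \sqrt{\left(91 + 6498\right) + \frac{10}{61}} = \sqrt{6589 + \frac{10}{61}} = \sqrt{\frac{401939}{61}} = \frac{\sqrt{24518279}}{61}$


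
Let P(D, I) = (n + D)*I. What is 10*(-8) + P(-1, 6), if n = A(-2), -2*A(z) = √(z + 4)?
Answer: -86 - 3*√2 ≈ -90.243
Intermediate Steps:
A(z) = -√(4 + z)/2 (A(z) = -√(z + 4)/2 = -√(4 + z)/2)
n = -√2/2 (n = -√(4 - 2)/2 = -√2/2 ≈ -0.70711)
P(D, I) = I*(D - √2/2) (P(D, I) = (-√2/2 + D)*I = (D - √2/2)*I = I*(D - √2/2))
10*(-8) + P(-1, 6) = 10*(-8) + (½)*6*(-√2 + 2*(-1)) = -80 + (½)*6*(-√2 - 2) = -80 + (½)*6*(-2 - √2) = -80 + (-6 - 3*√2) = -86 - 3*√2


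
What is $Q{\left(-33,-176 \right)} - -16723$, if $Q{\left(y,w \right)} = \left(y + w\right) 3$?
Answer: $16096$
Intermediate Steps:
$Q{\left(y,w \right)} = 3 w + 3 y$ ($Q{\left(y,w \right)} = \left(w + y\right) 3 = 3 w + 3 y$)
$Q{\left(-33,-176 \right)} - -16723 = \left(3 \left(-176\right) + 3 \left(-33\right)\right) - -16723 = \left(-528 - 99\right) + 16723 = -627 + 16723 = 16096$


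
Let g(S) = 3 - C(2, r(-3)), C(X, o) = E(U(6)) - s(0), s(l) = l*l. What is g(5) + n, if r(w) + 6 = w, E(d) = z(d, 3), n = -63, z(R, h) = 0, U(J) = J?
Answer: -60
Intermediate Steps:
s(l) = l²
E(d) = 0
r(w) = -6 + w
C(X, o) = 0 (C(X, o) = 0 - 1*0² = 0 - 1*0 = 0 + 0 = 0)
g(S) = 3 (g(S) = 3 - 1*0 = 3 + 0 = 3)
g(5) + n = 3 - 63 = -60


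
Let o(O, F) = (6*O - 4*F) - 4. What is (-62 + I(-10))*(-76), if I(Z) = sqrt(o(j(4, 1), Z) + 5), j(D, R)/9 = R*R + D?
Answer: 4712 - 76*sqrt(311) ≈ 3371.7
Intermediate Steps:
j(D, R) = 9*D + 9*R**2 (j(D, R) = 9*(R*R + D) = 9*(R**2 + D) = 9*(D + R**2) = 9*D + 9*R**2)
o(O, F) = -4 - 4*F + 6*O (o(O, F) = (-4*F + 6*O) - 4 = -4 - 4*F + 6*O)
I(Z) = sqrt(271 - 4*Z) (I(Z) = sqrt((-4 - 4*Z + 6*(9*4 + 9*1**2)) + 5) = sqrt((-4 - 4*Z + 6*(36 + 9*1)) + 5) = sqrt((-4 - 4*Z + 6*(36 + 9)) + 5) = sqrt((-4 - 4*Z + 6*45) + 5) = sqrt((-4 - 4*Z + 270) + 5) = sqrt((266 - 4*Z) + 5) = sqrt(271 - 4*Z))
(-62 + I(-10))*(-76) = (-62 + sqrt(271 - 4*(-10)))*(-76) = (-62 + sqrt(271 + 40))*(-76) = (-62 + sqrt(311))*(-76) = 4712 - 76*sqrt(311)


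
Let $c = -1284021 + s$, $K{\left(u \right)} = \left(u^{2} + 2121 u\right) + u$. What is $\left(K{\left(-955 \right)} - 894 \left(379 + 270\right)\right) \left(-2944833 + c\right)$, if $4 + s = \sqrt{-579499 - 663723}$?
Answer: $7166607592878 - 1694691 i \sqrt{1243222} \approx 7.1666 \cdot 10^{12} - 1.8896 \cdot 10^{9} i$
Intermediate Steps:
$s = -4 + i \sqrt{1243222}$ ($s = -4 + \sqrt{-579499 - 663723} = -4 + \sqrt{-1243222} = -4 + i \sqrt{1243222} \approx -4.0 + 1115.0 i$)
$K{\left(u \right)} = u^{2} + 2122 u$
$c = -1284025 + i \sqrt{1243222}$ ($c = -1284021 - \left(4 - i \sqrt{1243222}\right) = -1284025 + i \sqrt{1243222} \approx -1.284 \cdot 10^{6} + 1115.0 i$)
$\left(K{\left(-955 \right)} - 894 \left(379 + 270\right)\right) \left(-2944833 + c\right) = \left(- 955 \left(2122 - 955\right) - 894 \left(379 + 270\right)\right) \left(-2944833 - \left(1284025 - i \sqrt{1243222}\right)\right) = \left(\left(-955\right) 1167 - 580206\right) \left(-4228858 + i \sqrt{1243222}\right) = \left(-1114485 - 580206\right) \left(-4228858 + i \sqrt{1243222}\right) = - 1694691 \left(-4228858 + i \sqrt{1243222}\right) = 7166607592878 - 1694691 i \sqrt{1243222}$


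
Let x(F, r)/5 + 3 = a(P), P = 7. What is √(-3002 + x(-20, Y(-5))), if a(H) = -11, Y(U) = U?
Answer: 32*I*√3 ≈ 55.426*I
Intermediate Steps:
x(F, r) = -70 (x(F, r) = -15 + 5*(-11) = -15 - 55 = -70)
√(-3002 + x(-20, Y(-5))) = √(-3002 - 70) = √(-3072) = 32*I*√3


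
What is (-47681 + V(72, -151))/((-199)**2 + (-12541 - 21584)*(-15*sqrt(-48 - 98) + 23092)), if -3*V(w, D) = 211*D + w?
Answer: 87665359413346/1862828087377024353 + 18982713750*I*sqrt(146)/620942695792341451 ≈ 4.706e-5 + 3.6939e-7*I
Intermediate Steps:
V(w, D) = -211*D/3 - w/3 (V(w, D) = -(211*D + w)/3 = -(w + 211*D)/3 = -211*D/3 - w/3)
(-47681 + V(72, -151))/((-199)**2 + (-12541 - 21584)*(-15*sqrt(-48 - 98) + 23092)) = (-47681 + (-211/3*(-151) - 1/3*72))/((-199)**2 + (-12541 - 21584)*(-15*sqrt(-48 - 98) + 23092)) = (-47681 + (31861/3 - 24))/(39601 - 34125*(-15*I*sqrt(146) + 23092)) = (-47681 + 31789/3)/(39601 - 34125*(-15*I*sqrt(146) + 23092)) = -111254/(3*(39601 - 34125*(-15*I*sqrt(146) + 23092))) = -111254/(3*(39601 - 34125*(23092 - 15*I*sqrt(146)))) = -111254/(3*(39601 + (-788014500 + 511875*I*sqrt(146)))) = -111254/(3*(-787974899 + 511875*I*sqrt(146)))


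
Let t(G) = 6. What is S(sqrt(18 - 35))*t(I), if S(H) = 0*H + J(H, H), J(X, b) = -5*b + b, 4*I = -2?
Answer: -24*I*sqrt(17) ≈ -98.955*I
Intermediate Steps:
I = -1/2 (I = (1/4)*(-2) = -1/2 ≈ -0.50000)
J(X, b) = -4*b
S(H) = -4*H (S(H) = 0*H - 4*H = 0 - 4*H = -4*H)
S(sqrt(18 - 35))*t(I) = -4*sqrt(18 - 35)*6 = -4*I*sqrt(17)*6 = -24*I*sqrt(17)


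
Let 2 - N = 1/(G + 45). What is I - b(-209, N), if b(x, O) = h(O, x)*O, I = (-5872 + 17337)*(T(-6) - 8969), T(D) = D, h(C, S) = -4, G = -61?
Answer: -411593467/4 ≈ -1.0290e+8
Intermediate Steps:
N = 33/16 (N = 2 - 1/(-61 + 45) = 2 - 1/(-16) = 2 - 1*(-1/16) = 2 + 1/16 = 33/16 ≈ 2.0625)
I = -102898375 (I = (-5872 + 17337)*(-6 - 8969) = 11465*(-8975) = -102898375)
b(x, O) = -4*O
I - b(-209, N) = -102898375 - (-4)*33/16 = -102898375 - 1*(-33/4) = -102898375 + 33/4 = -411593467/4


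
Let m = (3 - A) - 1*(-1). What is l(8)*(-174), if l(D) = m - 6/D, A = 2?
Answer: -435/2 ≈ -217.50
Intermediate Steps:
m = 2 (m = (3 - 1*2) - 1*(-1) = (3 - 2) + 1 = 1 + 1 = 2)
l(D) = 2 - 6/D
l(8)*(-174) = (2 - 6/8)*(-174) = (2 - 6*1/8)*(-174) = (2 - 3/4)*(-174) = (5/4)*(-174) = -435/2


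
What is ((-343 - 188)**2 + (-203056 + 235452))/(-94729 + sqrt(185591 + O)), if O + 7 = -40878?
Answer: -29778724253/8973438735 - 314357*sqrt(144706)/8973438735 ≈ -3.3319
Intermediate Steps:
O = -40885 (O = -7 - 40878 = -40885)
((-343 - 188)**2 + (-203056 + 235452))/(-94729 + sqrt(185591 + O)) = ((-343 - 188)**2 + (-203056 + 235452))/(-94729 + sqrt(185591 - 40885)) = ((-531)**2 + 32396)/(-94729 + sqrt(144706)) = (281961 + 32396)/(-94729 + sqrt(144706)) = 314357/(-94729 + sqrt(144706))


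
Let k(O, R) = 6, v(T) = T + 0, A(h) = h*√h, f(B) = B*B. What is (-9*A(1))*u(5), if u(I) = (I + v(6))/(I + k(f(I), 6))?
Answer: -9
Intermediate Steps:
f(B) = B²
A(h) = h^(3/2)
v(T) = T
u(I) = 1 (u(I) = (I + 6)/(I + 6) = (6 + I)/(6 + I) = 1)
(-9*A(1))*u(5) = -9*1^(3/2)*1 = -9*1*1 = -9*1 = -9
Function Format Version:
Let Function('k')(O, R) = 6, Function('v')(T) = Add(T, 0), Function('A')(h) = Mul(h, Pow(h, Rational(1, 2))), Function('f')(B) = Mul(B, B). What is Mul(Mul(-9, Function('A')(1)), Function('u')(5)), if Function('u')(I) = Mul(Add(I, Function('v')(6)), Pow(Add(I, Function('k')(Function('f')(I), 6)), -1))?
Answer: -9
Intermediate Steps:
Function('f')(B) = Pow(B, 2)
Function('A')(h) = Pow(h, Rational(3, 2))
Function('v')(T) = T
Function('u')(I) = 1 (Function('u')(I) = Mul(Add(I, 6), Pow(Add(I, 6), -1)) = Mul(Add(6, I), Pow(Add(6, I), -1)) = 1)
Mul(Mul(-9, Function('A')(1)), Function('u')(5)) = Mul(Mul(-9, Pow(1, Rational(3, 2))), 1) = Mul(Mul(-9, 1), 1) = Mul(-9, 1) = -9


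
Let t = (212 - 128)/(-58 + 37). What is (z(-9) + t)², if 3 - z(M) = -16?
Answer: 225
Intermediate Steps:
t = -4 (t = 84/(-21) = 84*(-1/21) = -4)
z(M) = 19 (z(M) = 3 - 1*(-16) = 3 + 16 = 19)
(z(-9) + t)² = (19 - 4)² = 15² = 225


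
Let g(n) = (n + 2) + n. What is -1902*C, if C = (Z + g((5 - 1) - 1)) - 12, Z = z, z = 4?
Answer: 0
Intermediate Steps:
Z = 4
g(n) = 2 + 2*n (g(n) = (2 + n) + n = 2 + 2*n)
C = 0 (C = (4 + (2 + 2*((5 - 1) - 1))) - 12 = (4 + (2 + 2*(4 - 1))) - 12 = (4 + (2 + 2*3)) - 12 = (4 + (2 + 6)) - 12 = (4 + 8) - 12 = 12 - 12 = 0)
-1902*C = -1902*0 = 0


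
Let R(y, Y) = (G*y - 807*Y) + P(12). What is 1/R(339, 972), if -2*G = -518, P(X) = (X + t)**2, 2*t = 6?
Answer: -1/696378 ≈ -1.4360e-6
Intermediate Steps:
t = 3 (t = (1/2)*6 = 3)
P(X) = (3 + X)**2 (P(X) = (X + 3)**2 = (3 + X)**2)
G = 259 (G = -1/2*(-518) = 259)
R(y, Y) = 225 - 807*Y + 259*y (R(y, Y) = (259*y - 807*Y) + (3 + 12)**2 = (-807*Y + 259*y) + 15**2 = (-807*Y + 259*y) + 225 = 225 - 807*Y + 259*y)
1/R(339, 972) = 1/(225 - 807*972 + 259*339) = 1/(225 - 784404 + 87801) = 1/(-696378) = -1/696378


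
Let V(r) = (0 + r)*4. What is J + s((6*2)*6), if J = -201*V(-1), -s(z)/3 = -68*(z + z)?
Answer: 30180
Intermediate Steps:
V(r) = 4*r (V(r) = r*4 = 4*r)
s(z) = 408*z (s(z) = -(-204)*(z + z) = -(-204)*2*z = -(-408)*z = 408*z)
J = 804 (J = -804*(-1) = -201*(-4) = 804)
J + s((6*2)*6) = 804 + 408*((6*2)*6) = 804 + 408*(12*6) = 804 + 408*72 = 804 + 29376 = 30180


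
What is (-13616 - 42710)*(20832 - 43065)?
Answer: 1252295958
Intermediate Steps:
(-13616 - 42710)*(20832 - 43065) = -56326*(-22233) = 1252295958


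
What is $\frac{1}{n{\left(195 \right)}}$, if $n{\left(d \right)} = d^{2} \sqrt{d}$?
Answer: $\frac{\sqrt{195}}{7414875} \approx 1.8833 \cdot 10^{-6}$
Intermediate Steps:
$n{\left(d \right)} = d^{\frac{5}{2}}$
$\frac{1}{n{\left(195 \right)}} = \frac{1}{195^{\frac{5}{2}}} = \frac{1}{38025 \sqrt{195}} = \frac{\sqrt{195}}{7414875}$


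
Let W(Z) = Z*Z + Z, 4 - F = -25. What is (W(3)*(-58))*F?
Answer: -20184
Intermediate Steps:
F = 29 (F = 4 - 1*(-25) = 4 + 25 = 29)
W(Z) = Z + Z² (W(Z) = Z² + Z = Z + Z²)
(W(3)*(-58))*F = ((3*(1 + 3))*(-58))*29 = ((3*4)*(-58))*29 = (12*(-58))*29 = -696*29 = -20184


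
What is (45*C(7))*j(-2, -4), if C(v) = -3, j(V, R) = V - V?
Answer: 0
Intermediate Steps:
j(V, R) = 0
(45*C(7))*j(-2, -4) = (45*(-3))*0 = -135*0 = 0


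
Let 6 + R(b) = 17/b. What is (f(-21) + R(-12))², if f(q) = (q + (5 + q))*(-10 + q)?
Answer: 187005625/144 ≈ 1.2987e+6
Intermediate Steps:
f(q) = (-10 + q)*(5 + 2*q) (f(q) = (5 + 2*q)*(-10 + q) = (-10 + q)*(5 + 2*q))
R(b) = -6 + 17/b
(f(-21) + R(-12))² = ((-50 - 15*(-21) + 2*(-21)²) + (-6 + 17/(-12)))² = ((-50 + 315 + 2*441) + (-6 + 17*(-1/12)))² = ((-50 + 315 + 882) + (-6 - 17/12))² = (1147 - 89/12)² = (13675/12)² = 187005625/144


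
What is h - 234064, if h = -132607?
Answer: -366671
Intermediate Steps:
h - 234064 = -132607 - 234064 = -366671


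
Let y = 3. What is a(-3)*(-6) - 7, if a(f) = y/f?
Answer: -1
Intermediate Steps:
a(f) = 3/f
a(-3)*(-6) - 7 = (3/(-3))*(-6) - 7 = (3*(-⅓))*(-6) - 7 = -1*(-6) - 7 = 6 - 7 = -1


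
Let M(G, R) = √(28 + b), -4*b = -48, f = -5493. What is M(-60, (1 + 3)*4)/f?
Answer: -2*√10/5493 ≈ -0.0011514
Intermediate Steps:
b = 12 (b = -¼*(-48) = 12)
M(G, R) = 2*√10 (M(G, R) = √(28 + 12) = √40 = 2*√10)
M(-60, (1 + 3)*4)/f = (2*√10)/(-5493) = (2*√10)*(-1/5493) = -2*√10/5493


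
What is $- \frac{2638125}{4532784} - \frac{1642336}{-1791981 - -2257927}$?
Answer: $- \frac{1445596355779}{352005428944} \approx -4.1067$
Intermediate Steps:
$- \frac{2638125}{4532784} - \frac{1642336}{-1791981 - -2257927} = \left(-2638125\right) \frac{1}{4532784} - \frac{1642336}{-1791981 + 2257927} = - \frac{879375}{1510928} - \frac{1642336}{465946} = - \frac{879375}{1510928} - \frac{821168}{232973} = - \frac{1445596355779}{352005428944}$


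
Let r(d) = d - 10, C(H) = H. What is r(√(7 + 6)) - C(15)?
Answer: -25 + √13 ≈ -21.394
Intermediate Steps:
r(d) = -10 + d
r(√(7 + 6)) - C(15) = (-10 + √(7 + 6)) - 1*15 = (-10 + √13) - 15 = -25 + √13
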